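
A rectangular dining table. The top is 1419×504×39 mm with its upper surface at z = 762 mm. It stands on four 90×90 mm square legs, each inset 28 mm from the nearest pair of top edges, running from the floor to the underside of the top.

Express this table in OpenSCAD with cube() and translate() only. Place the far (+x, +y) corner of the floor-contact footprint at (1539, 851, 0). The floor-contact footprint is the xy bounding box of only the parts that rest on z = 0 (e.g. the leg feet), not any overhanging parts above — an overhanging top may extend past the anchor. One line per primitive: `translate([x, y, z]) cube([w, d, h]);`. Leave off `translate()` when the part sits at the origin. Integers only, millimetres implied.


translate([148, 375, 723]) cube([1419, 504, 39]);
translate([176, 403, 0]) cube([90, 90, 723]);
translate([1449, 403, 0]) cube([90, 90, 723]);
translate([176, 761, 0]) cube([90, 90, 723]);
translate([1449, 761, 0]) cube([90, 90, 723]);


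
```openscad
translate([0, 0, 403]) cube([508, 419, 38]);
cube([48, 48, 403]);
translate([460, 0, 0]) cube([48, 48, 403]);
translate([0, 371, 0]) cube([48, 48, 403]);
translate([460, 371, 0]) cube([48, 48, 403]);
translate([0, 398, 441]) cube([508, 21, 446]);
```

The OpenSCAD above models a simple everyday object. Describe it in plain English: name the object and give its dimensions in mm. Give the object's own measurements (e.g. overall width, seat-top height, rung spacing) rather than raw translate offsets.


A chair. The seat is a 508×419×38 mm slab with its top at z = 441 mm, on four 48×48 mm corner legs (flush with the seat edges, standing on z = 0). A flat backrest 21 mm thick, 446 mm tall, spans the full seat width and rises from the seat top along its +y edge, rear face flush with the rear of the seat.


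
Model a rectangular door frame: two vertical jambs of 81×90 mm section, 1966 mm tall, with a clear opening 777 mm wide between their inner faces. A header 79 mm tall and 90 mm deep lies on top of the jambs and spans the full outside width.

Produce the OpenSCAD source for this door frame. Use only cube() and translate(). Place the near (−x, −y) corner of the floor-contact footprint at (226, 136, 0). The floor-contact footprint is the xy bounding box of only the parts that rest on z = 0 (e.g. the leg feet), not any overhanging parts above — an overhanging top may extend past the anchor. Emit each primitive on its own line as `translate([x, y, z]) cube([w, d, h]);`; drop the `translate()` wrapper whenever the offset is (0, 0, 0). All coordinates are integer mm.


translate([226, 136, 0]) cube([81, 90, 1966]);
translate([1084, 136, 0]) cube([81, 90, 1966]);
translate([226, 136, 1966]) cube([939, 90, 79]);


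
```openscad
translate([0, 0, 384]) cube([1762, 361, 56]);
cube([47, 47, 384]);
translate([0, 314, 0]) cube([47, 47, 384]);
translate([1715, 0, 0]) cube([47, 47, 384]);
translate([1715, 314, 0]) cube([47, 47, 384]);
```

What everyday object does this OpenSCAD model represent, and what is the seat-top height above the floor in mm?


A bench. The seat-top height is 440 mm.

A long slab on four corner posts — a bench. The slab sits at z = 384 with thickness 56, so the top is 384 + 56 = 440 mm.


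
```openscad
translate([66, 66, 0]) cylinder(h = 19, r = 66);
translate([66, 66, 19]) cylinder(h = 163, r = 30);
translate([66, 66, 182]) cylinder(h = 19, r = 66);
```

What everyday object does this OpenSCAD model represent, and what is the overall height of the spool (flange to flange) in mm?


A spool. The overall height is 201 mm.

Three coaxial cylinders, large–small–large — a spool. Two 19 mm flanges and a 163 mm core give 19 + 163 + 19 = 201 mm.


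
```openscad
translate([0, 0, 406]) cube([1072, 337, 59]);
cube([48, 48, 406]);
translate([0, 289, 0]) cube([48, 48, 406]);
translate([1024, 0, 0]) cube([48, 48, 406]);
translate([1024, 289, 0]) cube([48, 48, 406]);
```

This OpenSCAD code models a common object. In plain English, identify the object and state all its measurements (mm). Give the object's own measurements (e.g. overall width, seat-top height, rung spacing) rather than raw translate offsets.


A long wooden bench with a 1072 mm (x) × 337 mm (y) seat, 59 mm thick, its top surface 465 mm above the floor. Four 48 mm square legs at the seat corners, flush with the edges, run from z = 0 to the seat underside.


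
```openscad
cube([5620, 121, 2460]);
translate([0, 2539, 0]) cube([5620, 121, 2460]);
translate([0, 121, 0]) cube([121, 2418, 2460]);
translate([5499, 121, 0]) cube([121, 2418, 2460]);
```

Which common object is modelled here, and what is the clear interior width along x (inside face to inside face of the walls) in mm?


A house (or room) frame. The interior width is 5378 mm.

Four 2460 mm walls enclosing a rectangle with no floor or roof — a room or house frame. Outside width is 5620 mm and wall thickness is 121 mm, so the interior width is 5620 − 2 × 121 = 5378 mm.


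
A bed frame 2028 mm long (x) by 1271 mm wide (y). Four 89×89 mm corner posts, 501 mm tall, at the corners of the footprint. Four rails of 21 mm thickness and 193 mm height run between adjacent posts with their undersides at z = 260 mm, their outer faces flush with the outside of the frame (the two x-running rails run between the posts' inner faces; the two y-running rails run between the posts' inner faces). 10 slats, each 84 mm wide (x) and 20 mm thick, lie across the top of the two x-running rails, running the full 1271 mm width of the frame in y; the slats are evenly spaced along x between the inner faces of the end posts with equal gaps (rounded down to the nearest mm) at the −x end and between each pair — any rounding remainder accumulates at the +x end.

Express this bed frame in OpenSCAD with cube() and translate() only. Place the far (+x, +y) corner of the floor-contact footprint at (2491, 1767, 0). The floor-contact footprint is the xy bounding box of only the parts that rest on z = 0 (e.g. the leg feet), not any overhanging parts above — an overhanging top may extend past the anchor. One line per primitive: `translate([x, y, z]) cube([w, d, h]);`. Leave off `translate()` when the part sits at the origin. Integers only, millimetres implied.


translate([463, 496, 0]) cube([89, 89, 501]);
translate([463, 1678, 0]) cube([89, 89, 501]);
translate([2402, 496, 0]) cube([89, 89, 501]);
translate([2402, 1678, 0]) cube([89, 89, 501]);
translate([552, 496, 260]) cube([1850, 21, 193]);
translate([552, 1746, 260]) cube([1850, 21, 193]);
translate([463, 585, 260]) cube([21, 1093, 193]);
translate([2470, 585, 260]) cube([21, 1093, 193]);
translate([643, 496, 453]) cube([84, 1271, 20]);
translate([818, 496, 453]) cube([84, 1271, 20]);
translate([993, 496, 453]) cube([84, 1271, 20]);
translate([1168, 496, 453]) cube([84, 1271, 20]);
translate([1343, 496, 453]) cube([84, 1271, 20]);
translate([1518, 496, 453]) cube([84, 1271, 20]);
translate([1693, 496, 453]) cube([84, 1271, 20]);
translate([1868, 496, 453]) cube([84, 1271, 20]);
translate([2043, 496, 453]) cube([84, 1271, 20]);
translate([2218, 496, 453]) cube([84, 1271, 20]);


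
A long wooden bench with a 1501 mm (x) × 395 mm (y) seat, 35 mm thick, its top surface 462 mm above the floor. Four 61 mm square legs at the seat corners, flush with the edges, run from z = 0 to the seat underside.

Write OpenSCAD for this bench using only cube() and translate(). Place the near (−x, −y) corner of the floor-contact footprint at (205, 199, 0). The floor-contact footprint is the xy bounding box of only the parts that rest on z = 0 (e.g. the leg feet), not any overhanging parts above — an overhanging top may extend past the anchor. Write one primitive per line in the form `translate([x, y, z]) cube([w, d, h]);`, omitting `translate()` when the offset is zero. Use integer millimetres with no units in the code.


translate([205, 199, 427]) cube([1501, 395, 35]);
translate([205, 199, 0]) cube([61, 61, 427]);
translate([205, 533, 0]) cube([61, 61, 427]);
translate([1645, 199, 0]) cube([61, 61, 427]);
translate([1645, 533, 0]) cube([61, 61, 427]);


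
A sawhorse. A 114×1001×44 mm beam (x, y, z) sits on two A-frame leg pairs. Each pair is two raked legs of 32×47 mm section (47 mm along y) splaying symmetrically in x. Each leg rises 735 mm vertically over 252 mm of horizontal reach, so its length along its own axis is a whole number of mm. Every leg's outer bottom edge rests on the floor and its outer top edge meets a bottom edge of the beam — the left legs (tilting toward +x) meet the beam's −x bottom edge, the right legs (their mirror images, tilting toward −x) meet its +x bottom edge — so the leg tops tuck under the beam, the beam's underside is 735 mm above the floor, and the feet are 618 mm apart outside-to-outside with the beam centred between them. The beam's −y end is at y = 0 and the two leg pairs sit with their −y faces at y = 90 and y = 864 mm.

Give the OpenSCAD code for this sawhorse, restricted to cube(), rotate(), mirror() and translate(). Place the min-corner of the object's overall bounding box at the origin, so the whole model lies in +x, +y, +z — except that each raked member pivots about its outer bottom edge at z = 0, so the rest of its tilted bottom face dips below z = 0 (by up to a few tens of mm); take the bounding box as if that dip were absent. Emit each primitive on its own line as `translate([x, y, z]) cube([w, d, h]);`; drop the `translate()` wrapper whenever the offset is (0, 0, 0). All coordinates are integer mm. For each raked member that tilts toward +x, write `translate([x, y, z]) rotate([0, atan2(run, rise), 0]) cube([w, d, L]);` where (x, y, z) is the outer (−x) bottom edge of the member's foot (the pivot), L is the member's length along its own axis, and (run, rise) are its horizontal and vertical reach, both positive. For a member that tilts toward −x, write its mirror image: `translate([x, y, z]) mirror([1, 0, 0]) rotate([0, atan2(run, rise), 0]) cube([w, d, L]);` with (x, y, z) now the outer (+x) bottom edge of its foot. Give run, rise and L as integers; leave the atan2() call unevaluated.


translate([252, 0, 735]) cube([114, 1001, 44]);
translate([0, 90, 0]) rotate([0, atan2(252, 735), 0]) cube([32, 47, 777]);
translate([618, 90, 0]) mirror([1, 0, 0]) rotate([0, atan2(252, 735), 0]) cube([32, 47, 777]);
translate([0, 864, 0]) rotate([0, atan2(252, 735), 0]) cube([32, 47, 777]);
translate([618, 864, 0]) mirror([1, 0, 0]) rotate([0, atan2(252, 735), 0]) cube([32, 47, 777]);


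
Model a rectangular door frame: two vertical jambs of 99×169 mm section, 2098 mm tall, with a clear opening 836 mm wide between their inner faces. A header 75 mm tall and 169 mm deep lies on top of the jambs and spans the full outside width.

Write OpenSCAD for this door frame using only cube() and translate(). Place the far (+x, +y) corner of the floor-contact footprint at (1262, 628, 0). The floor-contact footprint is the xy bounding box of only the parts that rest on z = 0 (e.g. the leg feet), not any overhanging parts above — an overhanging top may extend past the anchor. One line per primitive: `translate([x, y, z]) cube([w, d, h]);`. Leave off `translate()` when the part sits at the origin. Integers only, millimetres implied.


translate([228, 459, 0]) cube([99, 169, 2098]);
translate([1163, 459, 0]) cube([99, 169, 2098]);
translate([228, 459, 2098]) cube([1034, 169, 75]);


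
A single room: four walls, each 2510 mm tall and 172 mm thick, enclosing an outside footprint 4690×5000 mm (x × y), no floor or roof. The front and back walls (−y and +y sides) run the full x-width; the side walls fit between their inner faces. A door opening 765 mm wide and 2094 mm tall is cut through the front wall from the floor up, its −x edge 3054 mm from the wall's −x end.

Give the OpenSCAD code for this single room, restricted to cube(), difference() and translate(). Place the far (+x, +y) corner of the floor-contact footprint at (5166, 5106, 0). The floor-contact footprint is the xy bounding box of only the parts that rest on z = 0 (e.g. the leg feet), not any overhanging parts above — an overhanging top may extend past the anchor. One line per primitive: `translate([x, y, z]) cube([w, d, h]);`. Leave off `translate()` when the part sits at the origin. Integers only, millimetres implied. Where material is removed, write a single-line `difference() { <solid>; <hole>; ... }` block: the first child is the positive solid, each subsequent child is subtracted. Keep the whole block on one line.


difference() { translate([476, 106, 0]) cube([4690, 172, 2510]); translate([3530, 106, 0]) cube([765, 172, 2094]); }
translate([476, 4934, 0]) cube([4690, 172, 2510]);
translate([476, 278, 0]) cube([172, 4656, 2510]);
translate([4994, 278, 0]) cube([172, 4656, 2510]);


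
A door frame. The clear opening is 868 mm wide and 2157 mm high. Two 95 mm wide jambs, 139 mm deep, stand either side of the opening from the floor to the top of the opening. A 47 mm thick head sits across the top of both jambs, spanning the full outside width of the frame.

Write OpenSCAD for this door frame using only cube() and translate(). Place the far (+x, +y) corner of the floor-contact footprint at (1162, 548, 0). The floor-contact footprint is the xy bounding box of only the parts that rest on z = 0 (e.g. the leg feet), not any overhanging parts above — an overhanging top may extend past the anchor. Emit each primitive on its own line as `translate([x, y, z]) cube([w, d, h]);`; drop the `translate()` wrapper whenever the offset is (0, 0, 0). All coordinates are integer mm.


translate([104, 409, 0]) cube([95, 139, 2157]);
translate([1067, 409, 0]) cube([95, 139, 2157]);
translate([104, 409, 2157]) cube([1058, 139, 47]);


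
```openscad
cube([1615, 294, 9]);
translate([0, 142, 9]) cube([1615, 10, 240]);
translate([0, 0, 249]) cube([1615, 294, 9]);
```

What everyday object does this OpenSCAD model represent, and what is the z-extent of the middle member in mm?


An I-beam. The web height is 240 mm.

Two wide flanges with a thin centred web — an I-beam. Overall 258 mm minus two 9 mm flanges gives a web of 258 − 2·9 = 240 mm.


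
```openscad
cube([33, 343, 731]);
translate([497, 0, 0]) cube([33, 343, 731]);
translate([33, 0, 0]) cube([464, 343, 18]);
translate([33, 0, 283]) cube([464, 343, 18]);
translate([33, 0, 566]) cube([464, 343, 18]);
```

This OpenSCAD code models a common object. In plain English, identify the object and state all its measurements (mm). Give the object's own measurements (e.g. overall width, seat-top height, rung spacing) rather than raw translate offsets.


An open bookshelf. Two side panels, each 33 mm thick, 343 mm deep and 731 mm tall, stand 530 mm apart (outside-to-outside). Between them sit 3 shelves, each 18 mm thick and 343 mm deep, spanning the full gap between the sides. The bottom shelf rests on the floor (its underside at z = 0) and the clear gap between one shelf's top and the next shelf's underside is 265 mm.


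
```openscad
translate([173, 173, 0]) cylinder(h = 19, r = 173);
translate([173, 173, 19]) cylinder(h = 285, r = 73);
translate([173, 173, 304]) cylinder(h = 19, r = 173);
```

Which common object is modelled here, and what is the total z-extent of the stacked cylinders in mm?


A spool. The overall height is 323 mm.

Three coaxial cylinders, large–small–large — a spool. Two 19 mm flanges and a 285 mm core give 19 + 285 + 19 = 323 mm.


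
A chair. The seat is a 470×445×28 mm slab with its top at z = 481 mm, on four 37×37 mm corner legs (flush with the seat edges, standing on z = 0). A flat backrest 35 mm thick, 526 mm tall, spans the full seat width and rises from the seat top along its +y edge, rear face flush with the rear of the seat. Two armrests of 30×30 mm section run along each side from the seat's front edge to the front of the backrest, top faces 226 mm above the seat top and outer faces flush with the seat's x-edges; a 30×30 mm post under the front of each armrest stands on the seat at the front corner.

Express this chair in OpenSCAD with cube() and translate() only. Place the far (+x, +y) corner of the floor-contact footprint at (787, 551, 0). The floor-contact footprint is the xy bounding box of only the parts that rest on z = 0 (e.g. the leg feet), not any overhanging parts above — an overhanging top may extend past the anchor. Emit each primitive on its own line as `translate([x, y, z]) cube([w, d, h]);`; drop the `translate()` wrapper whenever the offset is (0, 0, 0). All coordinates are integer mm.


// leg_h = 481 - 28 = 453
// arm post h = 226 - 30 = 196
translate([317, 106, 453]) cube([470, 445, 28]);
translate([317, 106, 0]) cube([37, 37, 453]);
translate([750, 106, 0]) cube([37, 37, 453]);
translate([317, 514, 0]) cube([37, 37, 453]);
translate([750, 514, 0]) cube([37, 37, 453]);
translate([317, 516, 481]) cube([470, 35, 526]);
translate([317, 106, 677]) cube([30, 410, 30]);
translate([757, 106, 677]) cube([30, 410, 30]);
translate([317, 106, 481]) cube([30, 30, 196]);
translate([757, 106, 481]) cube([30, 30, 196]);


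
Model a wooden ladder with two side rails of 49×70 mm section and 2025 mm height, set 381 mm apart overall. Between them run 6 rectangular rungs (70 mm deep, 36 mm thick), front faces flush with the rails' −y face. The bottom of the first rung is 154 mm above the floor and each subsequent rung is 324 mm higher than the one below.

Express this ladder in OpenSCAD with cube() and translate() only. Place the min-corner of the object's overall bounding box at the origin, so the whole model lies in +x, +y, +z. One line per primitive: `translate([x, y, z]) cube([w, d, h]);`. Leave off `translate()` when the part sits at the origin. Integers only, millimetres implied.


cube([49, 70, 2025]);
translate([332, 0, 0]) cube([49, 70, 2025]);
translate([49, 0, 154]) cube([283, 70, 36]);
translate([49, 0, 478]) cube([283, 70, 36]);
translate([49, 0, 802]) cube([283, 70, 36]);
translate([49, 0, 1126]) cube([283, 70, 36]);
translate([49, 0, 1450]) cube([283, 70, 36]);
translate([49, 0, 1774]) cube([283, 70, 36]);


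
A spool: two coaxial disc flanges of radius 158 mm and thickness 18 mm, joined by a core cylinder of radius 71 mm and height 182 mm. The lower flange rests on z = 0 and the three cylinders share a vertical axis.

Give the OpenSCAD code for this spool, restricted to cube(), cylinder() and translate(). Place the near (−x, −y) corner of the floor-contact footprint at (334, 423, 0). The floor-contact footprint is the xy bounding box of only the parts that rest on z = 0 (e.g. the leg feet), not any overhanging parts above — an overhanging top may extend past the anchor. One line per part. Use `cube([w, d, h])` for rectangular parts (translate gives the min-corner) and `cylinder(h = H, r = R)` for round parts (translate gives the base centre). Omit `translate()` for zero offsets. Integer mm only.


translate([492, 581, 0]) cylinder(h = 18, r = 158);
translate([492, 581, 18]) cylinder(h = 182, r = 71);
translate([492, 581, 200]) cylinder(h = 18, r = 158);


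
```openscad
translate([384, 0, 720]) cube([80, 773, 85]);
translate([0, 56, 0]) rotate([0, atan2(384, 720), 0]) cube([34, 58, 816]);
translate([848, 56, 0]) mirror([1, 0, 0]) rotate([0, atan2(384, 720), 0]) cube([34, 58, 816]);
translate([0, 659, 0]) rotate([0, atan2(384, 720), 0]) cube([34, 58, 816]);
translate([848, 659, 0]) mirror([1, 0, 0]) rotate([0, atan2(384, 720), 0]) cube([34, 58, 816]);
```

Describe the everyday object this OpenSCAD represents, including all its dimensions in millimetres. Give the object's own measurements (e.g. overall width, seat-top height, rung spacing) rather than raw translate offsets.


A sawhorse. A 80×773×85 mm beam (x, y, z) sits on two A-frame leg pairs. Each pair is two raked legs of 34×58 mm section (58 mm along y) splaying symmetrically in x. Each leg rises 720 mm vertically over 384 mm of horizontal reach and is 816 mm long along its own axis. Every leg's outer bottom edge rests on the floor and its outer top edge meets a bottom edge of the beam — the left legs (tilting toward +x) meet the beam's −x bottom edge, the right legs (their mirror images, tilting toward −x) meet its +x bottom edge — so the leg tops tuck under the beam, the beam's underside is 720 mm above the floor, and the feet are 848 mm apart outside-to-outside with the beam centred between them. The two leg pairs are set in 56 mm from either end of the beam.


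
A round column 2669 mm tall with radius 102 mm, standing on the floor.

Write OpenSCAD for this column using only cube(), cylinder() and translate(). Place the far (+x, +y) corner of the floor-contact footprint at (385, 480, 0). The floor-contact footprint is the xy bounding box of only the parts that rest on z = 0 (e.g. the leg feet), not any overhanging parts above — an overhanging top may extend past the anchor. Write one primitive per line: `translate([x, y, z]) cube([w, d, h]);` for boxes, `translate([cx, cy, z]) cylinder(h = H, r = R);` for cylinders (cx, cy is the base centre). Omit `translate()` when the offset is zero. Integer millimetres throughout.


translate([283, 378, 0]) cylinder(h = 2669, r = 102);


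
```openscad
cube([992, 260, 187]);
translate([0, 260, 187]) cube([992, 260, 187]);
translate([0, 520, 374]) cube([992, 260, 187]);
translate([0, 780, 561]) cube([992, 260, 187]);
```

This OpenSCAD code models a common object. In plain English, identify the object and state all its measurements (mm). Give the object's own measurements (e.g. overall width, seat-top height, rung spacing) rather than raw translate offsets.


A straight staircase of 4 solid steps. Each step is 992 mm wide (x), 260 mm deep (y, the going) and 187 mm tall (the rise). The first step rests on the floor; each subsequent step sits one going further in +y and one rise higher in +z, directly behind and above the previous step with no overlap.


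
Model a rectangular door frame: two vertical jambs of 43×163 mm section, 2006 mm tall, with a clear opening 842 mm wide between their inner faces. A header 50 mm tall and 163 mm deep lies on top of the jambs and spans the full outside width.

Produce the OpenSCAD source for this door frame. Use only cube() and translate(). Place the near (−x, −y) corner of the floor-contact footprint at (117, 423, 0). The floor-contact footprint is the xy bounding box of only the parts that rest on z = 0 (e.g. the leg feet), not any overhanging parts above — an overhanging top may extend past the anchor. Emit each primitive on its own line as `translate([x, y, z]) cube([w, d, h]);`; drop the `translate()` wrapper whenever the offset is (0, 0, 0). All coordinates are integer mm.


translate([117, 423, 0]) cube([43, 163, 2006]);
translate([1002, 423, 0]) cube([43, 163, 2006]);
translate([117, 423, 2006]) cube([928, 163, 50]);


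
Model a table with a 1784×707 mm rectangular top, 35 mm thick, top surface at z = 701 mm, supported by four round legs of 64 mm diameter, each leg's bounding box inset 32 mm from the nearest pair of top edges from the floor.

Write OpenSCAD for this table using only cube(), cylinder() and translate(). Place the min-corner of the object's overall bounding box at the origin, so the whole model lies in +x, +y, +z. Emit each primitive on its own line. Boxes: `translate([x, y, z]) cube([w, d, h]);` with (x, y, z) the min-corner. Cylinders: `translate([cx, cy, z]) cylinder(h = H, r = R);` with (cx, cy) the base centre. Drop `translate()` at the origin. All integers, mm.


translate([0, 0, 666]) cube([1784, 707, 35]);
translate([64, 64, 0]) cylinder(h = 666, r = 32);
translate([1720, 64, 0]) cylinder(h = 666, r = 32);
translate([64, 643, 0]) cylinder(h = 666, r = 32);
translate([1720, 643, 0]) cylinder(h = 666, r = 32);


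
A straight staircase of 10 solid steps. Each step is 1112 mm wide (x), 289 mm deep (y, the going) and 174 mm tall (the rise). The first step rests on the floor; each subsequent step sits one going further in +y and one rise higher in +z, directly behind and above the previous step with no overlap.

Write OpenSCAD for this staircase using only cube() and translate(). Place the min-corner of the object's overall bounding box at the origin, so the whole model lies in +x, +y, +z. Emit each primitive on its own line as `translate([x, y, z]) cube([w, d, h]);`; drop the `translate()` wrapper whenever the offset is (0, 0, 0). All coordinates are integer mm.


cube([1112, 289, 174]);
translate([0, 289, 174]) cube([1112, 289, 174]);
translate([0, 578, 348]) cube([1112, 289, 174]);
translate([0, 867, 522]) cube([1112, 289, 174]);
translate([0, 1156, 696]) cube([1112, 289, 174]);
translate([0, 1445, 870]) cube([1112, 289, 174]);
translate([0, 1734, 1044]) cube([1112, 289, 174]);
translate([0, 2023, 1218]) cube([1112, 289, 174]);
translate([0, 2312, 1392]) cube([1112, 289, 174]);
translate([0, 2601, 1566]) cube([1112, 289, 174]);


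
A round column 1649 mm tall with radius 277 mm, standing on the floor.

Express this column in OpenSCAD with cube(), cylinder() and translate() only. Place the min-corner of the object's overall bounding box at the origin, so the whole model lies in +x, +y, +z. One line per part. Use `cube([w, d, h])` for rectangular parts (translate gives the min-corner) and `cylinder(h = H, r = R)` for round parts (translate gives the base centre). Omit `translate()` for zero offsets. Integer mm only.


translate([277, 277, 0]) cylinder(h = 1649, r = 277);


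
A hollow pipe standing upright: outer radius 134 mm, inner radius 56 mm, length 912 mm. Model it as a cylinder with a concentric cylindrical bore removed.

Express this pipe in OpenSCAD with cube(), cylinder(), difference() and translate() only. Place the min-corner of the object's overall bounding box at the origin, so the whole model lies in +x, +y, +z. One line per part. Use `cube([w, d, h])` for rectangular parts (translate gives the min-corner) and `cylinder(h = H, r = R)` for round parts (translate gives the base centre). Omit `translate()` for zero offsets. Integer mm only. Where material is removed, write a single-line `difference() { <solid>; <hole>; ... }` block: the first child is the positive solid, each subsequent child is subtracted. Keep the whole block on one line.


difference() { translate([134, 134, 0]) cylinder(h = 912, r = 134); translate([134, 134, 0]) cylinder(h = 912, r = 56); }


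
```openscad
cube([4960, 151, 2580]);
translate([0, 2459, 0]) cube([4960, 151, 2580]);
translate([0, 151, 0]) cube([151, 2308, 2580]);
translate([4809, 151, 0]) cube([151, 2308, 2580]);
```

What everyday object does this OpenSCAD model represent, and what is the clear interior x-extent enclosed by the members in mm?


A house (or room) frame. The interior width is 4658 mm.

Four 2580 mm walls enclosing a rectangle with no floor or roof — a room or house frame. Outside width is 4960 mm and wall thickness is 151 mm, so the interior width is 4960 − 2 × 151 = 4658 mm.


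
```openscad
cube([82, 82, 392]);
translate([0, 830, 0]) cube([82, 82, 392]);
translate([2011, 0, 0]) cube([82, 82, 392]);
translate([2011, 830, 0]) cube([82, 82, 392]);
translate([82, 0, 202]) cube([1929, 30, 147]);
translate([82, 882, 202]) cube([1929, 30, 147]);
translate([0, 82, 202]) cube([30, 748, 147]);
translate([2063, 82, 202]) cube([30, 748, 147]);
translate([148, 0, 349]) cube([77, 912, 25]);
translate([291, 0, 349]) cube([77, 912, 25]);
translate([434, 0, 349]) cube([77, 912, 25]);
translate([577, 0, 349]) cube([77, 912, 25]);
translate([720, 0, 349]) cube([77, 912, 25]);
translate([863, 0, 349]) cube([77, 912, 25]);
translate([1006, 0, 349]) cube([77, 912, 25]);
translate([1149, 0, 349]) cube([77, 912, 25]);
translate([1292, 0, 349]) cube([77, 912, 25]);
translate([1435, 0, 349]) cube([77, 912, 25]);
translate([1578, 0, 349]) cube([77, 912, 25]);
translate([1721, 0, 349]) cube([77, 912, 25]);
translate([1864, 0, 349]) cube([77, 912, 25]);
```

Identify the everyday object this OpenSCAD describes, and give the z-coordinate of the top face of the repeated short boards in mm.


A bed frame. The slat-top height is 374 mm.

Four posts, four rails, and a row of slats — a bed frame. Slats sit on the rails at z = 202 + 147 = 349; with slat thickness 25, the top is 374 mm.


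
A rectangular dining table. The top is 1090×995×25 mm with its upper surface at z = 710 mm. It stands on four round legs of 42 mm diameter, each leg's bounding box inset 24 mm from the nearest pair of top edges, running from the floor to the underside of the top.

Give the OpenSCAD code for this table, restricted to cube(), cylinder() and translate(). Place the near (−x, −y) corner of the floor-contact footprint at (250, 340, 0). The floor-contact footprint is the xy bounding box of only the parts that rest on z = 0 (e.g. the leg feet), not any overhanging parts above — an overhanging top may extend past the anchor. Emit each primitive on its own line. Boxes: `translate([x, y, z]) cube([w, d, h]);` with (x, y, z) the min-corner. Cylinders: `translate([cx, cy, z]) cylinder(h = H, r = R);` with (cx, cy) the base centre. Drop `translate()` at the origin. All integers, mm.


translate([226, 316, 685]) cube([1090, 995, 25]);
translate([271, 361, 0]) cylinder(h = 685, r = 21);
translate([1271, 361, 0]) cylinder(h = 685, r = 21);
translate([271, 1266, 0]) cylinder(h = 685, r = 21);
translate([1271, 1266, 0]) cylinder(h = 685, r = 21);


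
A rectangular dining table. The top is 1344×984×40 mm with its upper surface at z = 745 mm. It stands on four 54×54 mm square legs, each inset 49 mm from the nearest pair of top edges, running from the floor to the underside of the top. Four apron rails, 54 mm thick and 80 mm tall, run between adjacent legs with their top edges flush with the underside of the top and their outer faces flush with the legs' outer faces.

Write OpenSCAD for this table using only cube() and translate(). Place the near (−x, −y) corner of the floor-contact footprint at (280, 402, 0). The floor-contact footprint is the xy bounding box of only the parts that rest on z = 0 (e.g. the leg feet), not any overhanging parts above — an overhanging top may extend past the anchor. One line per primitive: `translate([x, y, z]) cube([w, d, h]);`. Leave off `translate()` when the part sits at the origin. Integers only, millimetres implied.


translate([231, 353, 705]) cube([1344, 984, 40]);
translate([280, 402, 0]) cube([54, 54, 705]);
translate([1472, 402, 0]) cube([54, 54, 705]);
translate([280, 1234, 0]) cube([54, 54, 705]);
translate([1472, 1234, 0]) cube([54, 54, 705]);
translate([334, 402, 625]) cube([1138, 54, 80]);
translate([334, 1234, 625]) cube([1138, 54, 80]);
translate([280, 456, 625]) cube([54, 778, 80]);
translate([1472, 456, 625]) cube([54, 778, 80]);


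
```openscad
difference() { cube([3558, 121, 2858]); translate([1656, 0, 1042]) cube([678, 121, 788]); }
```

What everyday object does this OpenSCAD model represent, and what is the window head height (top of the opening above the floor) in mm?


A wall with a window opening. The window head height is 1830 mm.

A wall with a rectangular opening subtracted — a window. Sill at z = 1042, opening 788 mm tall, so the head is at 1042 + 788 = 1830 mm.


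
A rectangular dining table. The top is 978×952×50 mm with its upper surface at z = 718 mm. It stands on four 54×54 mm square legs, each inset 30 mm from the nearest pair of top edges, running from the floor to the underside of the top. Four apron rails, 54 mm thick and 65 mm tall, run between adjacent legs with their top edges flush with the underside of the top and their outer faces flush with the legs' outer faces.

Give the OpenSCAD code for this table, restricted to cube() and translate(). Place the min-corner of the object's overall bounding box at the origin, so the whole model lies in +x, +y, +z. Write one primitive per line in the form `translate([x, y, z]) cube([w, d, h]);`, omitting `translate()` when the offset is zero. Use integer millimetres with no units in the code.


// leg_h = 718 - 50 = 668
// apron z = 668 - 65 = 603
translate([0, 0, 668]) cube([978, 952, 50]);
translate([30, 30, 0]) cube([54, 54, 668]);
translate([894, 30, 0]) cube([54, 54, 668]);
translate([30, 868, 0]) cube([54, 54, 668]);
translate([894, 868, 0]) cube([54, 54, 668]);
translate([84, 30, 603]) cube([810, 54, 65]);
translate([84, 868, 603]) cube([810, 54, 65]);
translate([30, 84, 603]) cube([54, 784, 65]);
translate([894, 84, 603]) cube([54, 784, 65]);


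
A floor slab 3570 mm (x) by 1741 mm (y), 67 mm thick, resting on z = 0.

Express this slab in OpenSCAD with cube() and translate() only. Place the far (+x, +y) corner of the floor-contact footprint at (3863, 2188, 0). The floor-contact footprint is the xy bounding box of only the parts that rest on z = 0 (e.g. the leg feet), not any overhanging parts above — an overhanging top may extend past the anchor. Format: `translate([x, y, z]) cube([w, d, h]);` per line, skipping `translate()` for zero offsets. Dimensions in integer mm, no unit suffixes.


translate([293, 447, 0]) cube([3570, 1741, 67]);


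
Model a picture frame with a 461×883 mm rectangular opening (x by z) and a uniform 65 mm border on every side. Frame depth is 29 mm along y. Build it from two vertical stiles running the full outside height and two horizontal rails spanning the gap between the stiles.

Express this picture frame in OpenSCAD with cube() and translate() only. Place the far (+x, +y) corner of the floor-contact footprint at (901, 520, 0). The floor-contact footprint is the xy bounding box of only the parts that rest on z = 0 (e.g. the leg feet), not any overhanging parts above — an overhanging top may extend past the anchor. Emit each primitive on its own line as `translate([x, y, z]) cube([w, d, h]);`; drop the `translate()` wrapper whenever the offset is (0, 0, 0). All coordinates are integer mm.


translate([310, 491, 0]) cube([65, 29, 1013]);
translate([836, 491, 0]) cube([65, 29, 1013]);
translate([375, 491, 0]) cube([461, 29, 65]);
translate([375, 491, 948]) cube([461, 29, 65]);


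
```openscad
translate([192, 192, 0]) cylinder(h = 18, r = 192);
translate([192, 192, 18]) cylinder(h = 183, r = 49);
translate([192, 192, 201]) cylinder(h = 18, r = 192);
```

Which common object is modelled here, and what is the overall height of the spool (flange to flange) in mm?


A spool. The overall height is 219 mm.

Three coaxial cylinders, large–small–large — a spool. Two 18 mm flanges and a 183 mm core give 18 + 183 + 18 = 219 mm.


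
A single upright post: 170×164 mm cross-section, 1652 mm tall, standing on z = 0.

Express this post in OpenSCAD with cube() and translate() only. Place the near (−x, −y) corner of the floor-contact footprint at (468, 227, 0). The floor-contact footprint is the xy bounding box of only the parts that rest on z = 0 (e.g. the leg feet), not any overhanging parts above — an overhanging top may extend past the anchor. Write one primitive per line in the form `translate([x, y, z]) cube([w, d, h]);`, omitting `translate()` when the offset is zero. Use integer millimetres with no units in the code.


translate([468, 227, 0]) cube([170, 164, 1652]);


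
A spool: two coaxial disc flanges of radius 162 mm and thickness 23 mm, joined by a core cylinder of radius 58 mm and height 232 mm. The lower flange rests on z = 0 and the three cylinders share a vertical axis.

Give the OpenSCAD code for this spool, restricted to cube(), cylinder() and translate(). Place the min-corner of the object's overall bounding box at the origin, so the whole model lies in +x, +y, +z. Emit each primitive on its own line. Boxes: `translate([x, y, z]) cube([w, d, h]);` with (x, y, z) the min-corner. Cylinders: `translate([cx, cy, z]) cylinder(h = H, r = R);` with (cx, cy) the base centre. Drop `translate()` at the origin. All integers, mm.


translate([162, 162, 0]) cylinder(h = 23, r = 162);
translate([162, 162, 23]) cylinder(h = 232, r = 58);
translate([162, 162, 255]) cylinder(h = 23, r = 162);


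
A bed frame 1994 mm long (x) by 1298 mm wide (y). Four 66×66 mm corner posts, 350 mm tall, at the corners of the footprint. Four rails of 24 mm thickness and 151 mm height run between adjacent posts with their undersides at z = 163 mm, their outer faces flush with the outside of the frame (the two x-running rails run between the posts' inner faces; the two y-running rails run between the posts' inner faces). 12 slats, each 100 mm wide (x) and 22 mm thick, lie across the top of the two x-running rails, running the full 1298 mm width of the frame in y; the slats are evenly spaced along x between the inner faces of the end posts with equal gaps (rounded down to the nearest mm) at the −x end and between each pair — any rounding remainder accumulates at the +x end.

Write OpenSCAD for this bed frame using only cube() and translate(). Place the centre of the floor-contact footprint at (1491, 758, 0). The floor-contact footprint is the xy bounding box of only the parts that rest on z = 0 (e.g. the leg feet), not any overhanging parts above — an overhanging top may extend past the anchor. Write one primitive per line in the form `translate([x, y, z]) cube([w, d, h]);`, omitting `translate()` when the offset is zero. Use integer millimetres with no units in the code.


translate([494, 109, 0]) cube([66, 66, 350]);
translate([494, 1341, 0]) cube([66, 66, 350]);
translate([2422, 109, 0]) cube([66, 66, 350]);
translate([2422, 1341, 0]) cube([66, 66, 350]);
translate([560, 109, 163]) cube([1862, 24, 151]);
translate([560, 1383, 163]) cube([1862, 24, 151]);
translate([494, 175, 163]) cube([24, 1166, 151]);
translate([2464, 175, 163]) cube([24, 1166, 151]);
translate([610, 109, 314]) cube([100, 1298, 22]);
translate([760, 109, 314]) cube([100, 1298, 22]);
translate([910, 109, 314]) cube([100, 1298, 22]);
translate([1060, 109, 314]) cube([100, 1298, 22]);
translate([1210, 109, 314]) cube([100, 1298, 22]);
translate([1360, 109, 314]) cube([100, 1298, 22]);
translate([1510, 109, 314]) cube([100, 1298, 22]);
translate([1660, 109, 314]) cube([100, 1298, 22]);
translate([1810, 109, 314]) cube([100, 1298, 22]);
translate([1960, 109, 314]) cube([100, 1298, 22]);
translate([2110, 109, 314]) cube([100, 1298, 22]);
translate([2260, 109, 314]) cube([100, 1298, 22]);


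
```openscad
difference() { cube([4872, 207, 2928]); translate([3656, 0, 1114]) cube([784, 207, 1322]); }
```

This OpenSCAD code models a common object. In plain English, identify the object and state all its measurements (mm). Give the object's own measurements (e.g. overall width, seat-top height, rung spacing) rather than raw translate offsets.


A wall 4872 mm long (x), 207 mm thick (y), 2928 mm tall, with a rectangular window opening cut through it. The opening is 784 mm wide and 1322 mm tall; its sill is at z = 1114 mm and its near (−x) edge is 3656 mm from the wall's −x end. The opening passes through the full wall thickness.


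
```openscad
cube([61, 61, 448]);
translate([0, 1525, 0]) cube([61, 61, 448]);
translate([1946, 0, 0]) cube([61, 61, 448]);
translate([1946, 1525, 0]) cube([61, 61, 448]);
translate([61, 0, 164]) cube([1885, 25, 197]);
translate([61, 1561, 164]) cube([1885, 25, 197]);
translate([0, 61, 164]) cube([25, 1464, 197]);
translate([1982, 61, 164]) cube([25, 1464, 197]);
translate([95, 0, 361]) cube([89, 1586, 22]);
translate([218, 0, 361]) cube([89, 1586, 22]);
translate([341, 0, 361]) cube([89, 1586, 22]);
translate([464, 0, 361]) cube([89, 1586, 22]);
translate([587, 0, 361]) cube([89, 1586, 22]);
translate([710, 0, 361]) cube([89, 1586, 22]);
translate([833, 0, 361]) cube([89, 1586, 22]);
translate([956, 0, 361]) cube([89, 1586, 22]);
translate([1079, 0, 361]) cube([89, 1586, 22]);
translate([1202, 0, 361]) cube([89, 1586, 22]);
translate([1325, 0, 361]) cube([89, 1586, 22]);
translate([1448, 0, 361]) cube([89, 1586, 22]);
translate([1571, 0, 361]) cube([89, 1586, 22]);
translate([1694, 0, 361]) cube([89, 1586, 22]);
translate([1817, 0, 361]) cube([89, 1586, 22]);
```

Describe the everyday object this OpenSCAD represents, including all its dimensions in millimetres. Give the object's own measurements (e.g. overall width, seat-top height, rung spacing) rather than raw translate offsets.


A bed frame 2007 mm long (x) by 1586 mm wide (y). Four 61×61 mm corner posts, 448 mm tall, at the corners of the footprint. Four rails of 25 mm thickness and 197 mm height run between adjacent posts with their undersides at z = 164 mm, their outer faces flush with the outside of the frame (the two x-running rails run between the posts' inner faces; the two y-running rails run between the posts' inner faces). 15 slats, each 89 mm wide (x) and 22 mm thick, lie across the top of the two x-running rails, running the full 1586 mm width of the frame in y; along x they sit between the end posts with a 34 mm gap after the −x posts and between neighbouring slats, leaving 40 mm before the +x posts.
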